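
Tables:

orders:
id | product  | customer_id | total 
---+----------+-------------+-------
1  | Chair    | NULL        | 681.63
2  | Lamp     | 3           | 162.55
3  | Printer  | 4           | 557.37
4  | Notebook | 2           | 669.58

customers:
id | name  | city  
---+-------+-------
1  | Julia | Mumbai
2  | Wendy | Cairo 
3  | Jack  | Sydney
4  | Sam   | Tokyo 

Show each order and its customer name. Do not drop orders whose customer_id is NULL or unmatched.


LEFT JOIN keeps every row from orders (the left table); where customer_id has no match in customers, the customer columns become NULL. Walk through each order:
  - order 1 (Chair): customer_id=NULL, no match -> kept with NULL
  - order 2 (Lamp): customer_id=3 -> matches Jack
  - order 3 (Printer): customer_id=4 -> matches Sam
  - order 4 (Notebook): customer_id=2 -> matches Wendy
All 4 rows appear; 1 has NULL customer.

SQL:
SELECT a.product, b.name AS customer
FROM orders a
LEFT JOIN customers b ON a.customer_id = b.id

Result:
product  | customer
---------+---------
Chair    | NULL    
Lamp     | Jack    
Printer  | Sam     
Notebook | Wendy   


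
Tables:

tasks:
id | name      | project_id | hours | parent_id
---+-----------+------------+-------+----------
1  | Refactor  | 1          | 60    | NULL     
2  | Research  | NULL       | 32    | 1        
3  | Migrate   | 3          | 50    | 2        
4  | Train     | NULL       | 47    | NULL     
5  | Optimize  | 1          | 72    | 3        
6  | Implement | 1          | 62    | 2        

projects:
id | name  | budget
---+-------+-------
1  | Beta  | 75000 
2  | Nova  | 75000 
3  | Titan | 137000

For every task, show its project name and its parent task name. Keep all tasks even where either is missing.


Two LEFT JOINs from the same base table tasks: one to projects via project_id, one to tasks itself via parent_id. Both are LEFT so every task is preserved.
Match against projects:
  - task 1 (Refactor): project_id=1 -> matches Beta
  - task 2 (Research): project_id=NULL, no match -> kept with NULL
  - task 3 (Migrate): project_id=3 -> matches Titan
  - task 4 (Train): project_id=NULL, no match -> kept with NULL
  - task 5 (Optimize): project_id=1 -> matches Beta
  - task 6 (Implement): project_id=1 -> matches Beta
Match against tasks (self):
  - task 1 (Refactor): parent_id=NULL -> NULL
  - task 2 (Research): parent_id=1 -> Refactor
  - task 3 (Migrate): parent_id=2 -> Research
  - task 4 (Train): parent_id=NULL -> NULL
  - task 5 (Optimize): parent_id=3 -> Migrate
  - task 6 (Implement): parent_id=2 -> Research

SQL:
SELECT a.name, b.name AS project, c.name AS parent
FROM tasks a
LEFT JOIN projects b ON a.project_id = b.id
LEFT JOIN tasks c ON a.parent_id = c.id

Result:
name      | project | parent  
----------+---------+---------
Refactor  | Beta    | NULL    
Research  | NULL    | Refactor
Migrate   | Titan   | Research
Train     | NULL    | NULL    
Optimize  | Beta    | Migrate 
Implement | Beta    | Research


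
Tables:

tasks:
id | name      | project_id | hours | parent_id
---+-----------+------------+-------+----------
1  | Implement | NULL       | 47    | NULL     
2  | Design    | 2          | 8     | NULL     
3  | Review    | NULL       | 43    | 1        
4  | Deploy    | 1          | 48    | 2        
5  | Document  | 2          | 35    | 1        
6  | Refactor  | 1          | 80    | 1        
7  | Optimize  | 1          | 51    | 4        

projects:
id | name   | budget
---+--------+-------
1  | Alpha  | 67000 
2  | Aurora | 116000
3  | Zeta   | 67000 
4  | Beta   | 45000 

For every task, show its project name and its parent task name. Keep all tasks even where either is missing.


Two LEFT JOINs from the same base table tasks: one to projects via project_id, one to tasks itself via parent_id. Both are LEFT so every task is preserved.
Match against projects:
  - task 1 (Implement): project_id=NULL, no match -> kept with NULL
  - task 2 (Design): project_id=2 -> matches Aurora
  - task 3 (Review): project_id=NULL, no match -> kept with NULL
  - task 4 (Deploy): project_id=1 -> matches Alpha
  - task 5 (Document): project_id=2 -> matches Aurora
  - task 6 (Refactor): project_id=1 -> matches Alpha
  - task 7 (Optimize): project_id=1 -> matches Alpha
Match against tasks (self):
  - task 1 (Implement): parent_id=NULL -> NULL
  - task 2 (Design): parent_id=NULL -> NULL
  - task 3 (Review): parent_id=1 -> Implement
  - task 4 (Deploy): parent_id=2 -> Design
  - task 5 (Document): parent_id=1 -> Implement
  - task 6 (Refactor): parent_id=1 -> Implement
  - task 7 (Optimize): parent_id=4 -> Deploy

SQL:
SELECT a.name, b.name AS project, c.name AS parent
FROM tasks a
LEFT JOIN projects b ON a.project_id = b.id
LEFT JOIN tasks c ON a.parent_id = c.id

Result:
name      | project | parent   
----------+---------+----------
Implement | NULL    | NULL     
Design    | Aurora  | NULL     
Review    | NULL    | Implement
Deploy    | Alpha   | Design   
Document  | Aurora  | Implement
Refactor  | Alpha   | Implement
Optimize  | Alpha   | Deploy   


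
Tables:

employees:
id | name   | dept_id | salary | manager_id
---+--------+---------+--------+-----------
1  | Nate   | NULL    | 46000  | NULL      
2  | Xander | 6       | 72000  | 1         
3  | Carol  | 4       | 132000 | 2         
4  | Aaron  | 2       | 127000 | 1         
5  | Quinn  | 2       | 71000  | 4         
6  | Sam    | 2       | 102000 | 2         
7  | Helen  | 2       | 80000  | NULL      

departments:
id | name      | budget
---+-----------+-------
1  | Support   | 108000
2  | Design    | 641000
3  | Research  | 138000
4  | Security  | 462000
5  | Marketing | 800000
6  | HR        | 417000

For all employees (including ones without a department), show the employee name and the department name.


LEFT JOIN keeps every row from employees (the left table); where dept_id has no match in departments, the department columns become NULL. Walk through each employee:
  - employee 1 (Nate): dept_id=NULL, no match -> kept with NULL
  - employee 2 (Xander): dept_id=6 -> matches HR
  - employee 3 (Carol): dept_id=4 -> matches Security
  - employee 4 (Aaron): dept_id=2 -> matches Design
  - employee 5 (Quinn): dept_id=2 -> matches Design
  - employee 6 (Sam): dept_id=2 -> matches Design
  - employee 7 (Helen): dept_id=2 -> matches Design
All 7 rows appear; 1 has NULL department.

SQL:
SELECT a.name, b.name AS department
FROM employees a
LEFT JOIN departments b ON a.dept_id = b.id

Result:
name   | department
-------+-----------
Nate   | NULL      
Xander | HR        
Carol  | Security  
Aaron  | Design    
Quinn  | Design    
Sam    | Design    
Helen  | Design    


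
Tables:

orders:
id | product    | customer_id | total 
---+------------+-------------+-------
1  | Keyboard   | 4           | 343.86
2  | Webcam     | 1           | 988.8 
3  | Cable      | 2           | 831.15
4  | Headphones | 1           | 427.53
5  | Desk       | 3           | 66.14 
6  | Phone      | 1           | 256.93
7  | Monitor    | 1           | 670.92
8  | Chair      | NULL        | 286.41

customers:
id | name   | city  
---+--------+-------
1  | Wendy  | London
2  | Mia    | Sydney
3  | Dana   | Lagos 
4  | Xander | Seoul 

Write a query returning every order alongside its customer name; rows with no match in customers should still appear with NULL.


LEFT JOIN keeps every row from orders (the left table); where customer_id has no match in customers, the customer columns become NULL. Walk through each order:
  - order 1 (Keyboard): customer_id=4 -> matches Xander
  - order 2 (Webcam): customer_id=1 -> matches Wendy
  - order 3 (Cable): customer_id=2 -> matches Mia
  - order 4 (Headphones): customer_id=1 -> matches Wendy
  - order 5 (Desk): customer_id=3 -> matches Dana
  - order 6 (Phone): customer_id=1 -> matches Wendy
  - order 7 (Monitor): customer_id=1 -> matches Wendy
  - order 8 (Chair): customer_id=NULL, no match -> kept with NULL
All 8 rows appear; 1 has NULL customer.

SQL:
SELECT a.product, b.name AS customer
FROM orders a
LEFT JOIN customers b ON a.customer_id = b.id

Result:
product    | customer
-----------+---------
Keyboard   | Xander  
Webcam     | Wendy   
Cable      | Mia     
Headphones | Wendy   
Desk       | Dana    
Phone      | Wendy   
Monitor    | Wendy   
Chair      | NULL    


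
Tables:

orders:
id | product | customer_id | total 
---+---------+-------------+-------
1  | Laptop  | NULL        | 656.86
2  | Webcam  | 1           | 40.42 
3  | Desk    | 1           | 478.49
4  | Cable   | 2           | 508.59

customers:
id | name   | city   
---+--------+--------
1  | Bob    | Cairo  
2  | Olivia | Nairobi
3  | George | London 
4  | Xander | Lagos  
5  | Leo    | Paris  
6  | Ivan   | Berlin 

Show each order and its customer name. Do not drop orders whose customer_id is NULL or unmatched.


LEFT JOIN keeps every row from orders (the left table); where customer_id has no match in customers, the customer columns become NULL. Walk through each order:
  - order 1 (Laptop): customer_id=NULL, no match -> kept with NULL
  - order 2 (Webcam): customer_id=1 -> matches Bob
  - order 3 (Desk): customer_id=1 -> matches Bob
  - order 4 (Cable): customer_id=2 -> matches Olivia
All 4 rows appear; 1 has NULL customer.

SQL:
SELECT a.product, b.name AS customer
FROM orders a
LEFT JOIN customers b ON a.customer_id = b.id

Result:
product | customer
--------+---------
Laptop  | NULL    
Webcam  | Bob     
Desk    | Bob     
Cable   | Olivia  


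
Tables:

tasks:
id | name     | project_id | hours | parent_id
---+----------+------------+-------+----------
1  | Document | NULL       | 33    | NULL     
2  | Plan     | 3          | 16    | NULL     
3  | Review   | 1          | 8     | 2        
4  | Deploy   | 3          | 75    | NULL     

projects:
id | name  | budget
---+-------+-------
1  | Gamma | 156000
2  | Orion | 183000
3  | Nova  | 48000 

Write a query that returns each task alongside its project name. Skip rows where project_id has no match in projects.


INNER JOIN keeps only tasks rows whose project_id matches an id in projects. Walk through each task:
  - task 1 (Document): project_id=NULL, no match -> dropped
  - task 2 (Plan): project_id=3 -> matches Nova
  - task 3 (Review): project_id=1 -> matches Gamma
  - task 4 (Deploy): project_id=3 -> matches Nova
So 1 of 4 rows is dropped.

SQL:
SELECT a.name, b.name AS project
FROM tasks a
INNER JOIN projects b ON a.project_id = b.id

Result:
name   | project
-------+--------
Plan   | Nova   
Review | Gamma  
Deploy | Nova   


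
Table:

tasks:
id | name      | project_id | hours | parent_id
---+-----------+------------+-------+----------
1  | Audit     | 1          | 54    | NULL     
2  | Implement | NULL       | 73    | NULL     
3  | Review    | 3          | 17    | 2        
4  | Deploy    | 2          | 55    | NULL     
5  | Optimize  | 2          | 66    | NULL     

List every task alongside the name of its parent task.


This is a self-join: tasks is joined to a second copy of itself, matching each row's parent_id to another row's id. Use LEFT JOIN so rows with parent_id=NULL are kept.
  - task 1 (Audit): parent_id=NULL -> NULL
  - task 2 (Implement): parent_id=NULL -> NULL
  - task 3 (Review): parent_id=2 -> Implement
  - task 4 (Deploy): parent_id=NULL -> NULL
  - task 5 (Optimize): parent_id=NULL -> NULL

SQL:
SELECT a.name AS item, b.name AS parent
FROM tasks a
LEFT JOIN tasks b ON a.parent_id = b.id

Result:
item      | parent   
----------+----------
Audit     | NULL     
Implement | NULL     
Review    | Implement
Deploy    | NULL     
Optimize  | NULL     


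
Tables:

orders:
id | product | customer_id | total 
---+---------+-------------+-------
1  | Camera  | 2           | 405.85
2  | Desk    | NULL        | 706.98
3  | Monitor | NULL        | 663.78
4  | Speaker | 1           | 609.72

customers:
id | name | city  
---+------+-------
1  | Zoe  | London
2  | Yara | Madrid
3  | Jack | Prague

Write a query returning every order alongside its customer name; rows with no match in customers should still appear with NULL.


LEFT JOIN keeps every row from orders (the left table); where customer_id has no match in customers, the customer columns become NULL. Walk through each order:
  - order 1 (Camera): customer_id=2 -> matches Yara
  - order 2 (Desk): customer_id=NULL, no match -> kept with NULL
  - order 3 (Monitor): customer_id=NULL, no match -> kept with NULL
  - order 4 (Speaker): customer_id=1 -> matches Zoe
All 4 rows appear; 2 have NULL customer.

SQL:
SELECT a.product, b.name AS customer
FROM orders a
LEFT JOIN customers b ON a.customer_id = b.id

Result:
product | customer
--------+---------
Camera  | Yara    
Desk    | NULL    
Monitor | NULL    
Speaker | Zoe     


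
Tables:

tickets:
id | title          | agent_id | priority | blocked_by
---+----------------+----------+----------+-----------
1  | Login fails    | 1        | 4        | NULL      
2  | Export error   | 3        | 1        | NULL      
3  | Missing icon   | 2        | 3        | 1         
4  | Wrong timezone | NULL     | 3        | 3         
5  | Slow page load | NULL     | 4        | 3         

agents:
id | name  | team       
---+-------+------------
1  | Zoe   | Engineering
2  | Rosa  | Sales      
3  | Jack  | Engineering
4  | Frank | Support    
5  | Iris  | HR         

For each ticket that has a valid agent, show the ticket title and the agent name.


INNER JOIN keeps only tickets rows whose agent_id matches an id in agents. Walk through each ticket:
  - ticket 1 (Login fails): agent_id=1 -> matches Zoe
  - ticket 2 (Export error): agent_id=3 -> matches Jack
  - ticket 3 (Missing icon): agent_id=2 -> matches Rosa
  - ticket 4 (Wrong timezone): agent_id=NULL, no match -> dropped
  - ticket 5 (Slow page load): agent_id=NULL, no match -> dropped
So 2 of 5 rows are dropped.

SQL:
SELECT a.title, b.name AS agent
FROM tickets a
INNER JOIN agents b ON a.agent_id = b.id

Result:
title        | agent
-------------+------
Login fails  | Zoe  
Export error | Jack 
Missing icon | Rosa 


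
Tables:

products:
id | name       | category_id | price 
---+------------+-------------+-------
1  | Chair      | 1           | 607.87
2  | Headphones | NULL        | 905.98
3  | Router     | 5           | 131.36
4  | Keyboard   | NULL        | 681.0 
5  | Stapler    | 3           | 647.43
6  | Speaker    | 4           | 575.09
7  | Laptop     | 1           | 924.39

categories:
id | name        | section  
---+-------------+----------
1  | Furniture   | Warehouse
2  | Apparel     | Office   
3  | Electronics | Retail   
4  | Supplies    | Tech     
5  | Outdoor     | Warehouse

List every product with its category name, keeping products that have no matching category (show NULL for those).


LEFT JOIN keeps every row from products (the left table); where category_id has no match in categories, the category columns become NULL. Walk through each product:
  - product 1 (Chair): category_id=1 -> matches Furniture
  - product 2 (Headphones): category_id=NULL, no match -> kept with NULL
  - product 3 (Router): category_id=5 -> matches Outdoor
  - product 4 (Keyboard): category_id=NULL, no match -> kept with NULL
  - product 5 (Stapler): category_id=3 -> matches Electronics
  - product 6 (Speaker): category_id=4 -> matches Supplies
  - product 7 (Laptop): category_id=1 -> matches Furniture
All 7 rows appear; 2 have NULL category.

SQL:
SELECT a.name, b.name AS category
FROM products a
LEFT JOIN categories b ON a.category_id = b.id

Result:
name       | category   
-----------+------------
Chair      | Furniture  
Headphones | NULL       
Router     | Outdoor    
Keyboard   | NULL       
Stapler    | Electronics
Speaker    | Supplies   
Laptop     | Furniture  


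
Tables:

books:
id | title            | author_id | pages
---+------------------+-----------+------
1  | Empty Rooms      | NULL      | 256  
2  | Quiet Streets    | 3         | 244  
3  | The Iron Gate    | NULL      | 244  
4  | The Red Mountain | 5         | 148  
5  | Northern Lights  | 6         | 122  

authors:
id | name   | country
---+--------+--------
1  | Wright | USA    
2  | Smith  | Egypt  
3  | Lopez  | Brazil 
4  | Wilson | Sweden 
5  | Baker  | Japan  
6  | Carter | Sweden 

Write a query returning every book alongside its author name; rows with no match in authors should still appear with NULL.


LEFT JOIN keeps every row from books (the left table); where author_id has no match in authors, the author columns become NULL. Walk through each book:
  - book 1 (Empty Rooms): author_id=NULL, no match -> kept with NULL
  - book 2 (Quiet Streets): author_id=3 -> matches Lopez
  - book 3 (The Iron Gate): author_id=NULL, no match -> kept with NULL
  - book 4 (The Red Mountain): author_id=5 -> matches Baker
  - book 5 (Northern Lights): author_id=6 -> matches Carter
All 5 rows appear; 2 have NULL author.

SQL:
SELECT a.title, b.name AS author
FROM books a
LEFT JOIN authors b ON a.author_id = b.id

Result:
title            | author
-----------------+-------
Empty Rooms      | NULL  
Quiet Streets    | Lopez 
The Iron Gate    | NULL  
The Red Mountain | Baker 
Northern Lights  | Carter


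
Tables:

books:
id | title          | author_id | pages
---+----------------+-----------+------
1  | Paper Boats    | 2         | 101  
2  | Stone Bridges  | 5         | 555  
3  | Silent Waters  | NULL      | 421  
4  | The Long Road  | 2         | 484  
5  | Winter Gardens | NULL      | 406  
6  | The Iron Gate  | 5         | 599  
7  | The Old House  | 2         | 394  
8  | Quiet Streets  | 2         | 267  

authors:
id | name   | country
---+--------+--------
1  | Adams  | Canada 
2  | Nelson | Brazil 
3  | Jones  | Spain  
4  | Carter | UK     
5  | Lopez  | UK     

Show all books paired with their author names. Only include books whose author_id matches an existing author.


INNER JOIN keeps only books rows whose author_id matches an id in authors. Walk through each book:
  - book 1 (Paper Boats): author_id=2 -> matches Nelson
  - book 2 (Stone Bridges): author_id=5 -> matches Lopez
  - book 3 (Silent Waters): author_id=NULL, no match -> dropped
  - book 4 (The Long Road): author_id=2 -> matches Nelson
  - book 5 (Winter Gardens): author_id=NULL, no match -> dropped
  - book 6 (The Iron Gate): author_id=5 -> matches Lopez
  - book 7 (The Old House): author_id=2 -> matches Nelson
  - book 8 (Quiet Streets): author_id=2 -> matches Nelson
So 2 of 8 rows are dropped.

SQL:
SELECT a.title, b.name AS author
FROM books a
INNER JOIN authors b ON a.author_id = b.id

Result:
title         | author
--------------+-------
Paper Boats   | Nelson
Stone Bridges | Lopez 
The Long Road | Nelson
The Iron Gate | Lopez 
The Old House | Nelson
Quiet Streets | Nelson


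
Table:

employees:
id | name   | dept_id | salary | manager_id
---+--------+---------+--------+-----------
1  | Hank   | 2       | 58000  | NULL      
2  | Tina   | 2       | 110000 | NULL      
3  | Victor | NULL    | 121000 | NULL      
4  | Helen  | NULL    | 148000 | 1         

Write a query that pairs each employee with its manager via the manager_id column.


This is a self-join: employees is joined to a second copy of itself, matching each row's manager_id to another row's id. Use LEFT JOIN so rows with manager_id=NULL are kept.
  - employee 1 (Hank): manager_id=NULL -> NULL
  - employee 2 (Tina): manager_id=NULL -> NULL
  - employee 3 (Victor): manager_id=NULL -> NULL
  - employee 4 (Helen): manager_id=1 -> Hank

SQL:
SELECT a.name AS item, b.name AS manager
FROM employees a
LEFT JOIN employees b ON a.manager_id = b.id

Result:
item   | manager
-------+--------
Hank   | NULL   
Tina   | NULL   
Victor | NULL   
Helen  | Hank   


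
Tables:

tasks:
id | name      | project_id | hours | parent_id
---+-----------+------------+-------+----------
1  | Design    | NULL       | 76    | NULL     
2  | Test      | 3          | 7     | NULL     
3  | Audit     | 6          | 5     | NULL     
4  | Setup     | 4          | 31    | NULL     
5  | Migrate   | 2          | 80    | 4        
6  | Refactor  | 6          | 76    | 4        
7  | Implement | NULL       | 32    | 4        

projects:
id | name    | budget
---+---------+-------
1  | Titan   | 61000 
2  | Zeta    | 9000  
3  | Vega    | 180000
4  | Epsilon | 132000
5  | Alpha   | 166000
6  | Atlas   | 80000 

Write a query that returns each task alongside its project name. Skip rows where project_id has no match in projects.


INNER JOIN keeps only tasks rows whose project_id matches an id in projects. Walk through each task:
  - task 1 (Design): project_id=NULL, no match -> dropped
  - task 2 (Test): project_id=3 -> matches Vega
  - task 3 (Audit): project_id=6 -> matches Atlas
  - task 4 (Setup): project_id=4 -> matches Epsilon
  - task 5 (Migrate): project_id=2 -> matches Zeta
  - task 6 (Refactor): project_id=6 -> matches Atlas
  - task 7 (Implement): project_id=NULL, no match -> dropped
So 2 of 7 rows are dropped.

SQL:
SELECT a.name, b.name AS project
FROM tasks a
INNER JOIN projects b ON a.project_id = b.id

Result:
name     | project
---------+--------
Test     | Vega   
Audit    | Atlas  
Setup    | Epsilon
Migrate  | Zeta   
Refactor | Atlas  


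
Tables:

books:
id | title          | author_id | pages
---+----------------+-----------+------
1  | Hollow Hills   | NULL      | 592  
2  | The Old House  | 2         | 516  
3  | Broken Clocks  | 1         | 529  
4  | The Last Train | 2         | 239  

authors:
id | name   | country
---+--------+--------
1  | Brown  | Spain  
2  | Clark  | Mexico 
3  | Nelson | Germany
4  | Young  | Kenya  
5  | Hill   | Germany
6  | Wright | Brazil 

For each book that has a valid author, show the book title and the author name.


INNER JOIN keeps only books rows whose author_id matches an id in authors. Walk through each book:
  - book 1 (Hollow Hills): author_id=NULL, no match -> dropped
  - book 2 (The Old House): author_id=2 -> matches Clark
  - book 3 (Broken Clocks): author_id=1 -> matches Brown
  - book 4 (The Last Train): author_id=2 -> matches Clark
So 1 of 4 rows is dropped.

SQL:
SELECT a.title, b.name AS author
FROM books a
INNER JOIN authors b ON a.author_id = b.id

Result:
title          | author
---------------+-------
The Old House  | Clark 
Broken Clocks  | Brown 
The Last Train | Clark 


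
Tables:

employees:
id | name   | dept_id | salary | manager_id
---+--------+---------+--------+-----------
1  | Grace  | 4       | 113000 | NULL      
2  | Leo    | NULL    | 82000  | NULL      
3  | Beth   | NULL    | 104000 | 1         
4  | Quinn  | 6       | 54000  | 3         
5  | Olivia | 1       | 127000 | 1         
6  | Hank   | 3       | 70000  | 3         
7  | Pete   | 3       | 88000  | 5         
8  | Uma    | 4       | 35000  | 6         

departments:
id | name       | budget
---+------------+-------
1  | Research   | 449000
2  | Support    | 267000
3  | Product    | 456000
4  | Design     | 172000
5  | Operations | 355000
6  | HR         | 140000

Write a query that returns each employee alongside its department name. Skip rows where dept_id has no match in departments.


INNER JOIN keeps only employees rows whose dept_id matches an id in departments. Walk through each employee:
  - employee 1 (Grace): dept_id=4 -> matches Design
  - employee 2 (Leo): dept_id=NULL, no match -> dropped
  - employee 3 (Beth): dept_id=NULL, no match -> dropped
  - employee 4 (Quinn): dept_id=6 -> matches HR
  - employee 5 (Olivia): dept_id=1 -> matches Research
  - employee 6 (Hank): dept_id=3 -> matches Product
  - employee 7 (Pete): dept_id=3 -> matches Product
  - employee 8 (Uma): dept_id=4 -> matches Design
So 2 of 8 rows are dropped.

SQL:
SELECT a.name, b.name AS department
FROM employees a
INNER JOIN departments b ON a.dept_id = b.id

Result:
name   | department
-------+-----------
Grace  | Design    
Quinn  | HR        
Olivia | Research  
Hank   | Product   
Pete   | Product   
Uma    | Design    


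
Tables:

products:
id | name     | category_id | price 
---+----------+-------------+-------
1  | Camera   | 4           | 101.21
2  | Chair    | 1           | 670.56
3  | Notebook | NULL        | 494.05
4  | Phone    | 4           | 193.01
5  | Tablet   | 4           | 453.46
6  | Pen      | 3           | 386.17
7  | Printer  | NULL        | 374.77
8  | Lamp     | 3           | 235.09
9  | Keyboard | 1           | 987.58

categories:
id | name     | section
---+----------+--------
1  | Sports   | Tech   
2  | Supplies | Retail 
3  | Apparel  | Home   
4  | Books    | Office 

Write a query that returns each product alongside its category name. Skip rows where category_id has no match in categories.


INNER JOIN keeps only products rows whose category_id matches an id in categories. Walk through each product:
  - product 1 (Camera): category_id=4 -> matches Books
  - product 2 (Chair): category_id=1 -> matches Sports
  - product 3 (Notebook): category_id=NULL, no match -> dropped
  - product 4 (Phone): category_id=4 -> matches Books
  - product 5 (Tablet): category_id=4 -> matches Books
  - product 6 (Pen): category_id=3 -> matches Apparel
  - product 7 (Printer): category_id=NULL, no match -> dropped
  - product 8 (Lamp): category_id=3 -> matches Apparel
  - product 9 (Keyboard): category_id=1 -> matches Sports
So 2 of 9 rows are dropped.

SQL:
SELECT a.name, b.name AS category
FROM products a
INNER JOIN categories b ON a.category_id = b.id

Result:
name     | category
---------+---------
Camera   | Books   
Chair    | Sports  
Phone    | Books   
Tablet   | Books   
Pen      | Apparel 
Lamp     | Apparel 
Keyboard | Sports  


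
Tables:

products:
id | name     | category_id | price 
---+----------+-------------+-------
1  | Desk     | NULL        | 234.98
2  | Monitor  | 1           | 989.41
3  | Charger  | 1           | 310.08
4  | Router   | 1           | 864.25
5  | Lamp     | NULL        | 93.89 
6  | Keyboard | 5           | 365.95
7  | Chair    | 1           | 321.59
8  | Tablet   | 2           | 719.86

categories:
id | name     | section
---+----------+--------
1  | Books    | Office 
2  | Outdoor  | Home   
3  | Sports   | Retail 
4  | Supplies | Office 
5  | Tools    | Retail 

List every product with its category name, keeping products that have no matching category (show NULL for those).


LEFT JOIN keeps every row from products (the left table); where category_id has no match in categories, the category columns become NULL. Walk through each product:
  - product 1 (Desk): category_id=NULL, no match -> kept with NULL
  - product 2 (Monitor): category_id=1 -> matches Books
  - product 3 (Charger): category_id=1 -> matches Books
  - product 4 (Router): category_id=1 -> matches Books
  - product 5 (Lamp): category_id=NULL, no match -> kept with NULL
  - product 6 (Keyboard): category_id=5 -> matches Tools
  - product 7 (Chair): category_id=1 -> matches Books
  - product 8 (Tablet): category_id=2 -> matches Outdoor
All 8 rows appear; 2 have NULL category.

SQL:
SELECT a.name, b.name AS category
FROM products a
LEFT JOIN categories b ON a.category_id = b.id

Result:
name     | category
---------+---------
Desk     | NULL    
Monitor  | Books   
Charger  | Books   
Router   | Books   
Lamp     | NULL    
Keyboard | Tools   
Chair    | Books   
Tablet   | Outdoor 


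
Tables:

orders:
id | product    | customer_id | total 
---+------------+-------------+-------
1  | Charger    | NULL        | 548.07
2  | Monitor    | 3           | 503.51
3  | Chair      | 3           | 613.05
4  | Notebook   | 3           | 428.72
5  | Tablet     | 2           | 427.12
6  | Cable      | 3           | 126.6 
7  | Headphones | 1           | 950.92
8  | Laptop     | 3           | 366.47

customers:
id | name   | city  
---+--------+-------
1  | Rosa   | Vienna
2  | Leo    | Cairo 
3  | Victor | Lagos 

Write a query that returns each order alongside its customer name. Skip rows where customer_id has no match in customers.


INNER JOIN keeps only orders rows whose customer_id matches an id in customers. Walk through each order:
  - order 1 (Charger): customer_id=NULL, no match -> dropped
  - order 2 (Monitor): customer_id=3 -> matches Victor
  - order 3 (Chair): customer_id=3 -> matches Victor
  - order 4 (Notebook): customer_id=3 -> matches Victor
  - order 5 (Tablet): customer_id=2 -> matches Leo
  - order 6 (Cable): customer_id=3 -> matches Victor
  - order 7 (Headphones): customer_id=1 -> matches Rosa
  - order 8 (Laptop): customer_id=3 -> matches Victor
So 1 of 8 rows is dropped.

SQL:
SELECT a.product, b.name AS customer
FROM orders a
INNER JOIN customers b ON a.customer_id = b.id

Result:
product    | customer
-----------+---------
Monitor    | Victor  
Chair      | Victor  
Notebook   | Victor  
Tablet     | Leo     
Cable      | Victor  
Headphones | Rosa    
Laptop     | Victor  


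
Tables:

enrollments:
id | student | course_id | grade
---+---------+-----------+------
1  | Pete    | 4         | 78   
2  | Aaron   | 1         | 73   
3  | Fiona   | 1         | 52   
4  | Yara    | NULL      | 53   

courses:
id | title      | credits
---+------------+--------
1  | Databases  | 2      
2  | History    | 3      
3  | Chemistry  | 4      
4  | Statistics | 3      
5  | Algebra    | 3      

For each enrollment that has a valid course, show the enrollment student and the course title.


INNER JOIN keeps only enrollments rows whose course_id matches an id in courses. Walk through each enrollment:
  - enrollment 1 (Pete): course_id=4 -> matches Statistics
  - enrollment 2 (Aaron): course_id=1 -> matches Databases
  - enrollment 3 (Fiona): course_id=1 -> matches Databases
  - enrollment 4 (Yara): course_id=NULL, no match -> dropped
So 1 of 4 rows is dropped.

SQL:
SELECT a.student, b.title AS course
FROM enrollments a
INNER JOIN courses b ON a.course_id = b.id

Result:
student | course    
--------+-----------
Pete    | Statistics
Aaron   | Databases 
Fiona   | Databases 


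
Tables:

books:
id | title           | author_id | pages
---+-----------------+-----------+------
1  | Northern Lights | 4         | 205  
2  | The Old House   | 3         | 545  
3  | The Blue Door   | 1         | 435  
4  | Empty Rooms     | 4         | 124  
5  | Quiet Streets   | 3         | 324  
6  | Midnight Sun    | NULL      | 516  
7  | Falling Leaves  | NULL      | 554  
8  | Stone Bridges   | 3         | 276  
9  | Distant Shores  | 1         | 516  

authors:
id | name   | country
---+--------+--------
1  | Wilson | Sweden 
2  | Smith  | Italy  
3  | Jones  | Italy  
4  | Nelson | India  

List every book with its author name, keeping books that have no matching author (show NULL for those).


LEFT JOIN keeps every row from books (the left table); where author_id has no match in authors, the author columns become NULL. Walk through each book:
  - book 1 (Northern Lights): author_id=4 -> matches Nelson
  - book 2 (The Old House): author_id=3 -> matches Jones
  - book 3 (The Blue Door): author_id=1 -> matches Wilson
  - book 4 (Empty Rooms): author_id=4 -> matches Nelson
  - book 5 (Quiet Streets): author_id=3 -> matches Jones
  - book 6 (Midnight Sun): author_id=NULL, no match -> kept with NULL
  - book 7 (Falling Leaves): author_id=NULL, no match -> kept with NULL
  - book 8 (Stone Bridges): author_id=3 -> matches Jones
  - book 9 (Distant Shores): author_id=1 -> matches Wilson
All 9 rows appear; 2 have NULL author.

SQL:
SELECT a.title, b.name AS author
FROM books a
LEFT JOIN authors b ON a.author_id = b.id

Result:
title           | author
----------------+-------
Northern Lights | Nelson
The Old House   | Jones 
The Blue Door   | Wilson
Empty Rooms     | Nelson
Quiet Streets   | Jones 
Midnight Sun    | NULL  
Falling Leaves  | NULL  
Stone Bridges   | Jones 
Distant Shores  | Wilson


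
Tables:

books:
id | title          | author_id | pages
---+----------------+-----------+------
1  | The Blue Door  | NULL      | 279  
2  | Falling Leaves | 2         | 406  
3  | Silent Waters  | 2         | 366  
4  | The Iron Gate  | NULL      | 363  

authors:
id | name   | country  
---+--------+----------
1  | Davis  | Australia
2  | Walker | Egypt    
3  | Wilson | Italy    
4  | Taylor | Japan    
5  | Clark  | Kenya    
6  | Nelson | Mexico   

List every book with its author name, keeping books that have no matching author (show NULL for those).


LEFT JOIN keeps every row from books (the left table); where author_id has no match in authors, the author columns become NULL. Walk through each book:
  - book 1 (The Blue Door): author_id=NULL, no match -> kept with NULL
  - book 2 (Falling Leaves): author_id=2 -> matches Walker
  - book 3 (Silent Waters): author_id=2 -> matches Walker
  - book 4 (The Iron Gate): author_id=NULL, no match -> kept with NULL
All 4 rows appear; 2 have NULL author.

SQL:
SELECT a.title, b.name AS author
FROM books a
LEFT JOIN authors b ON a.author_id = b.id

Result:
title          | author
---------------+-------
The Blue Door  | NULL  
Falling Leaves | Walker
Silent Waters  | Walker
The Iron Gate  | NULL  


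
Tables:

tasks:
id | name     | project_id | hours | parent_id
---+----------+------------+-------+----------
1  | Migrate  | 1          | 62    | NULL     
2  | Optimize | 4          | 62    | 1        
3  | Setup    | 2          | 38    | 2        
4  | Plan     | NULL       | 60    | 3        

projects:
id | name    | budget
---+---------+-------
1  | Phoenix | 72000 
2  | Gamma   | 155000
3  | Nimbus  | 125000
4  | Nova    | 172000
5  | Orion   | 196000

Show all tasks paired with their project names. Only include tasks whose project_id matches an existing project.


INNER JOIN keeps only tasks rows whose project_id matches an id in projects. Walk through each task:
  - task 1 (Migrate): project_id=1 -> matches Phoenix
  - task 2 (Optimize): project_id=4 -> matches Nova
  - task 3 (Setup): project_id=2 -> matches Gamma
  - task 4 (Plan): project_id=NULL, no match -> dropped
So 1 of 4 rows is dropped.

SQL:
SELECT a.name, b.name AS project
FROM tasks a
INNER JOIN projects b ON a.project_id = b.id

Result:
name     | project
---------+--------
Migrate  | Phoenix
Optimize | Nova   
Setup    | Gamma  


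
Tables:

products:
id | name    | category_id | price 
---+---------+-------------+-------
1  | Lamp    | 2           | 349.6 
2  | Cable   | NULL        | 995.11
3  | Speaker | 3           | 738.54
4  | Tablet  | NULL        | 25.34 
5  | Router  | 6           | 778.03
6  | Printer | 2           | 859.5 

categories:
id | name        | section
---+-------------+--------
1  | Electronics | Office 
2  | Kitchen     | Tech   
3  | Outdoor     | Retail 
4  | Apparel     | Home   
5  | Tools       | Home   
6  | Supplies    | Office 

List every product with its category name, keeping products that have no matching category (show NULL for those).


LEFT JOIN keeps every row from products (the left table); where category_id has no match in categories, the category columns become NULL. Walk through each product:
  - product 1 (Lamp): category_id=2 -> matches Kitchen
  - product 2 (Cable): category_id=NULL, no match -> kept with NULL
  - product 3 (Speaker): category_id=3 -> matches Outdoor
  - product 4 (Tablet): category_id=NULL, no match -> kept with NULL
  - product 5 (Router): category_id=6 -> matches Supplies
  - product 6 (Printer): category_id=2 -> matches Kitchen
All 6 rows appear; 2 have NULL category.

SQL:
SELECT a.name, b.name AS category
FROM products a
LEFT JOIN categories b ON a.category_id = b.id

Result:
name    | category
--------+---------
Lamp    | Kitchen 
Cable   | NULL    
Speaker | Outdoor 
Tablet  | NULL    
Router  | Supplies
Printer | Kitchen 


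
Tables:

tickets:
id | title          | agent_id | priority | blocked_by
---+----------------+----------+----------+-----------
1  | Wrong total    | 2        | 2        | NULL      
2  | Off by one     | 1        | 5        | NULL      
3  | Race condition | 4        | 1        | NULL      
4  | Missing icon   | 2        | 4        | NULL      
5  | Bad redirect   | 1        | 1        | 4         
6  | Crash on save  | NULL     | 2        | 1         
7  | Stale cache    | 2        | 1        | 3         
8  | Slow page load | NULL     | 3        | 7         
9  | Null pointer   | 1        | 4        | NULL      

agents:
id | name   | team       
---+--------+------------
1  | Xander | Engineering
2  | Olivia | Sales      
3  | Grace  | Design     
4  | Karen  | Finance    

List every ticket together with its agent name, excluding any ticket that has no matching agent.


INNER JOIN keeps only tickets rows whose agent_id matches an id in agents. Walk through each ticket:
  - ticket 1 (Wrong total): agent_id=2 -> matches Olivia
  - ticket 2 (Off by one): agent_id=1 -> matches Xander
  - ticket 3 (Race condition): agent_id=4 -> matches Karen
  - ticket 4 (Missing icon): agent_id=2 -> matches Olivia
  - ticket 5 (Bad redirect): agent_id=1 -> matches Xander
  - ticket 6 (Crash on save): agent_id=NULL, no match -> dropped
  - ticket 7 (Stale cache): agent_id=2 -> matches Olivia
  - ticket 8 (Slow page load): agent_id=NULL, no match -> dropped
  - ticket 9 (Null pointer): agent_id=1 -> matches Xander
So 2 of 9 rows are dropped.

SQL:
SELECT a.title, b.name AS agent
FROM tickets a
INNER JOIN agents b ON a.agent_id = b.id

Result:
title          | agent 
---------------+-------
Wrong total    | Olivia
Off by one     | Xander
Race condition | Karen 
Missing icon   | Olivia
Bad redirect   | Xander
Stale cache    | Olivia
Null pointer   | Xander


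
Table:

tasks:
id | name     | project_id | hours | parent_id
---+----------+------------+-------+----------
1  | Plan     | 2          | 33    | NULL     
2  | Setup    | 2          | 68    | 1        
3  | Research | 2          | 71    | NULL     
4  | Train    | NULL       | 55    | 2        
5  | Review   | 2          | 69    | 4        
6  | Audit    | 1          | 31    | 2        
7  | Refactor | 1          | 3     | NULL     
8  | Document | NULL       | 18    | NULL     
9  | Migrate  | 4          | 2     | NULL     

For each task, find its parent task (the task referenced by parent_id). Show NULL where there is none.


This is a self-join: tasks is joined to a second copy of itself, matching each row's parent_id to another row's id. Use LEFT JOIN so rows with parent_id=NULL are kept.
  - task 1 (Plan): parent_id=NULL -> NULL
  - task 2 (Setup): parent_id=1 -> Plan
  - task 3 (Research): parent_id=NULL -> NULL
  - task 4 (Train): parent_id=2 -> Setup
  - task 5 (Review): parent_id=4 -> Train
  - task 6 (Audit): parent_id=2 -> Setup
  - task 7 (Refactor): parent_id=NULL -> NULL
  - task 8 (Document): parent_id=NULL -> NULL
  - task 9 (Migrate): parent_id=NULL -> NULL

SQL:
SELECT a.name AS item, b.name AS parent
FROM tasks a
LEFT JOIN tasks b ON a.parent_id = b.id

Result:
item     | parent
---------+-------
Plan     | NULL  
Setup    | Plan  
Research | NULL  
Train    | Setup 
Review   | Train 
Audit    | Setup 
Refactor | NULL  
Document | NULL  
Migrate  | NULL  


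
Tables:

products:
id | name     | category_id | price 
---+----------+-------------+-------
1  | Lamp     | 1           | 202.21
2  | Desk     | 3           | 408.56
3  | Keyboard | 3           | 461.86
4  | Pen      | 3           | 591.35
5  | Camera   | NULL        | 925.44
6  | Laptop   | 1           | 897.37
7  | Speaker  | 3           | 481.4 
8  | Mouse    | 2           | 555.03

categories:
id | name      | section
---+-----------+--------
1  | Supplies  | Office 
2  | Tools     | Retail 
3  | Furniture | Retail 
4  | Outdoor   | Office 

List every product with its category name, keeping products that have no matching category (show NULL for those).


LEFT JOIN keeps every row from products (the left table); where category_id has no match in categories, the category columns become NULL. Walk through each product:
  - product 1 (Lamp): category_id=1 -> matches Supplies
  - product 2 (Desk): category_id=3 -> matches Furniture
  - product 3 (Keyboard): category_id=3 -> matches Furniture
  - product 4 (Pen): category_id=3 -> matches Furniture
  - product 5 (Camera): category_id=NULL, no match -> kept with NULL
  - product 6 (Laptop): category_id=1 -> matches Supplies
  - product 7 (Speaker): category_id=3 -> matches Furniture
  - product 8 (Mouse): category_id=2 -> matches Tools
All 8 rows appear; 1 has NULL category.

SQL:
SELECT a.name, b.name AS category
FROM products a
LEFT JOIN categories b ON a.category_id = b.id

Result:
name     | category 
---------+----------
Lamp     | Supplies 
Desk     | Furniture
Keyboard | Furniture
Pen      | Furniture
Camera   | NULL     
Laptop   | Supplies 
Speaker  | Furniture
Mouse    | Tools    
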